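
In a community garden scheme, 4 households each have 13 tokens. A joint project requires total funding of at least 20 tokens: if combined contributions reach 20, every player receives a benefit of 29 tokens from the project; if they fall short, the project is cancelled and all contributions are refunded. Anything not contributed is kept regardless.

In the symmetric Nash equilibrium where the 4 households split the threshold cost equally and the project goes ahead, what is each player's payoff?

Equal share of the threshold: 20/4 = 5.
At this profile no one gains by cutting their contribution: any cut drops the total below 20, the project is cancelled, contributions are refunded, and the deviator ends with 13, which is less than 13 − 5 + 29 = 37. Contributing more than 5 just wastes the excess. So contributing exactly 5 is a best response.
Each player's payoff: 13 − 5 + 29 = 37.

37 tokens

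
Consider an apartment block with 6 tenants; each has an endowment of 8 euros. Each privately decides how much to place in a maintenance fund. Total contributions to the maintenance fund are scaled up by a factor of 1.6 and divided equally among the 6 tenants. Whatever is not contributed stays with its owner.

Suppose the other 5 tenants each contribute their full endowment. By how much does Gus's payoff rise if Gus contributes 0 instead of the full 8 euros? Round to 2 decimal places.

Switching from a contribution of 8 to 0 lets Gus keep an extra 8 euros, but lowers the maintenance fund by 8, which costs Gus their own share of that drop: 1.6/6 × 8 = 2.13.
Net gain = 8 − 2.13 = 5.87. The private return per contributed unit (0.2667) is below 1, so free-riding is indeed the best response regardless of what the others do.

5.87 euros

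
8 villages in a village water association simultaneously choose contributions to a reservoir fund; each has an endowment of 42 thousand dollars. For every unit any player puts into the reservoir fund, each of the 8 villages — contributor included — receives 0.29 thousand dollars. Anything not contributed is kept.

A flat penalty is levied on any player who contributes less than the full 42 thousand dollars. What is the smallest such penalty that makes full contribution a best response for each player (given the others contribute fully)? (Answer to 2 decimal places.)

Given the others contribute fully, the best deviation is to contribute 0 (any partial contribution still incurs the fine and gives up units whose private return 0.29 is below 1).
Deviating from 42 to 0 saves 42 thousand dollars but forfeits the deviator's share of the drop in the reservoir fund: 0.29 × 42 = 12.18.
So the deviation gain is 42 − 12.18 = 29.82, and the fine must be at least 29.82 thousand dollars to wipe it out.

29.82 thousand dollars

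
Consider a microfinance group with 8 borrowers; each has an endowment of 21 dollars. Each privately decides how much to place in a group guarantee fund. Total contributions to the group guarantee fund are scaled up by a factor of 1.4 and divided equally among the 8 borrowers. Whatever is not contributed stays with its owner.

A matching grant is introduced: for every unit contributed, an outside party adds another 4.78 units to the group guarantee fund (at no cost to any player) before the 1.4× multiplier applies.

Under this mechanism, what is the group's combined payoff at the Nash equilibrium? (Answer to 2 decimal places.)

With the mechanism, a contributed unit returns 1.4 × 5.78 / 8 = 1.0115 per unit of net cost to the contributor — now above 1 — so contributing fully is weakly dominant for every player.
So the Nash equilibrium is full contribution by all 8; the group earns 1.4 × 5.78 × 168 = 1359.46.

1359.46 dollars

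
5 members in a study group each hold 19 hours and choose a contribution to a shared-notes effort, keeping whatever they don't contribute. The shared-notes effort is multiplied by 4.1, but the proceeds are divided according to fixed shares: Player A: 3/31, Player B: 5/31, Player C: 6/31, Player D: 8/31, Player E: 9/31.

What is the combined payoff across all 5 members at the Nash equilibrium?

For player j, contributing a unit is worthwhile iff 4.1 × (j's share) ≥ 1, i.e. iff j's share is at least 0.2439.
Player D and Player E are above the threshold, contributing 19 each; the remaining 3 contribute 0. Total contributed: 38.
The shared-notes effort pays out 4.1 × 38 = 155.80 in total (split across the unequal shares, but the aggregate is all that matters for the group sum).
The 3 free-riders keep 19 each, adding 57. Group total = 57 + 155.80 = 212.80.

212.80 hours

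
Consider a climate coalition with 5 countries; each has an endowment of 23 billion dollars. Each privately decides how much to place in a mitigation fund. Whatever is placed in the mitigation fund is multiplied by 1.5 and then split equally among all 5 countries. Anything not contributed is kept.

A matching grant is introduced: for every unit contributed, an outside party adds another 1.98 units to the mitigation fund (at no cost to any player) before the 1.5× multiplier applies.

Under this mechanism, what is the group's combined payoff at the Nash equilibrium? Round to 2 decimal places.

Even with the mechanism, each unit contributed returns only 1.5 × 2.98 / 5 = 0.8940 per unit of net cost, so contributing nothing is still dominant.
At the Nash equilibrium no one contributes; group total payoff = 5 × 23 = 115.

115.00 billion dollars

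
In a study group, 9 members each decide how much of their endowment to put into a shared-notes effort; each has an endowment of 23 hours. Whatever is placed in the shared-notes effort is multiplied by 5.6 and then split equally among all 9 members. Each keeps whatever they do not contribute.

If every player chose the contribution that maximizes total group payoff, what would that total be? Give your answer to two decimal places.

Each contributed unit returns 5.600 to the group as a whole (0.6222 to each of 9 players), which exceeds 1, so the social optimum is full contribution: group total = 5.600 × 207 = 1159.20.

1159.20 hours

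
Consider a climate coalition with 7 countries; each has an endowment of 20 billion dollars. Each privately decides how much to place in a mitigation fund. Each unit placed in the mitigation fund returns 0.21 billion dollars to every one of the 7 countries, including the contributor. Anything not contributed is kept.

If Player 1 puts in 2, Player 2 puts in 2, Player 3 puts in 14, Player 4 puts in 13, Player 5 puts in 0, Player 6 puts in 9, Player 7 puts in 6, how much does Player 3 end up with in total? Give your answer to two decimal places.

15.66 billion dollars

Total contributed: 2 + 2 + 14 + 13 + 0 + 9 + 6 = 46.
Each receives 0.21 × 46 = 9.66 from the mitigation fund.
Player 3 keeps 20 − 14 = 6, so Player 3's payoff is 6 + 9.66 = 15.66.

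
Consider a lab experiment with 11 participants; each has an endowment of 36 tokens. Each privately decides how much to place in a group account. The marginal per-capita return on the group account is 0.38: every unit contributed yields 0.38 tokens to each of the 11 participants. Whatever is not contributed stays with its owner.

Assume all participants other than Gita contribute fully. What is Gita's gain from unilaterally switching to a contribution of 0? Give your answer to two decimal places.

22.32 tokens

Switching from a contribution of 36 to 0 lets Gita keep an extra 36 tokens, but lowers the group account by 36, which costs Gita their own share of that drop: 0.38 × 36 = 13.68.
Net gain = 36 − 13.68 = 22.32. The private return per contributed unit (0.38) is below 1, so free-riding is indeed the best response regardless of what the others do.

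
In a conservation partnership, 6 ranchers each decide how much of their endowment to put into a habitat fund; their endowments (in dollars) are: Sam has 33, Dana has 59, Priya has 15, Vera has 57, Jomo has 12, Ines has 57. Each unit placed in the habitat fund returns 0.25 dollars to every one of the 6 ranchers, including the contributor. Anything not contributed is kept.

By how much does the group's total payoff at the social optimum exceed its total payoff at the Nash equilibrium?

116.50 dollars

The private return per contributed unit is 0.25 < 1 for everyone, so the Nash equilibrium is zero contribution and the group total is Σ E_j = 33 + 59 + 15 + 57 + 12 + 57 = 233.
Each contributed unit returns 1.500 to the group, so the social optimum is full contribution by everyone: group total = 1.500 × 233 = 349.50.
Efficiency loss = (1.500 − 1) × 233 = 116.50.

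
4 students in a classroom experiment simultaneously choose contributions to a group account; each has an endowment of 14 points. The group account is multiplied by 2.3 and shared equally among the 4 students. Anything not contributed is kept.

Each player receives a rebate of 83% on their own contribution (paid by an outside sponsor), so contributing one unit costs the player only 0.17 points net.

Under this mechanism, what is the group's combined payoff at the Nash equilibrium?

The effective private return per unit is now (2.3/4) / 0.17 = 3.3824 > 1, so every player's dominant strategy flips to full contribution.
So the Nash equilibrium is full contribution by all 4; the group earns 4 × (14 × 0.83 + 2.3 × 14) = 175.28.

175.28 points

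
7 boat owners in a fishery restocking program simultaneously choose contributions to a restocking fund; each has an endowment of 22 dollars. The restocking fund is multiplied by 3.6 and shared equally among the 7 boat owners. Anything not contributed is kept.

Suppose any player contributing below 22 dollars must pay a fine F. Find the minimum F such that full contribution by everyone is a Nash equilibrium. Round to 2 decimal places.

10.69 dollars

Given the others contribute fully, the best deviation is to contribute 0 (any partial contribution still incurs the fine and gives up units whose private return 0.5143 is below 1).
Deviating from 22 to 0 saves 22 dollars but forfeits the deviator's share of the drop in the restocking fund: 3.6/7 × 22 = 11.31.
So the deviation gain is 22 − 11.31 = 10.69, and the fine must be at least 10.69 dollars to wipe it out.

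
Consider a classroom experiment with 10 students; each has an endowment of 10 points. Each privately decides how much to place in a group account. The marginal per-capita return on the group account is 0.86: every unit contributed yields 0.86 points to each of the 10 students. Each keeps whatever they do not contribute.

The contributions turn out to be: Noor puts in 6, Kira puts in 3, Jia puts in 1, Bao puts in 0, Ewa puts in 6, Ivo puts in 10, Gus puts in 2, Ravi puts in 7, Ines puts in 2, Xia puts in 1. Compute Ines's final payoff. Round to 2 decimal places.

Total contributed: 6 + 3 + 1 + 0 + 6 + 10 + 2 + 7 + 2 + 1 = 38.
Each receives 0.86 × 38 = 32.68 from the group account.
Ines keeps 10 − 2 = 8, so Ines's payoff is 8 + 32.68 = 40.68.

40.68 points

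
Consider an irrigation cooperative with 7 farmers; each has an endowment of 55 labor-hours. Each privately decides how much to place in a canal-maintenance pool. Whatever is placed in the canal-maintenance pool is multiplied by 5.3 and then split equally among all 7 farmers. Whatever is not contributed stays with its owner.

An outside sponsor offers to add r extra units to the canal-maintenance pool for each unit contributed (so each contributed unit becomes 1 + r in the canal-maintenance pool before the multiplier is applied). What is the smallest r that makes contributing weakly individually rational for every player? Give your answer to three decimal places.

0.321

With matching at rate r, one contributed unit becomes (1 + r) in the canal-maintenance pool and returns 5.3 × (1 + r) / 7 to the contributor.
Setting this equal to 1: 1 + r = 7/5.3 = 1.3208.
So the minimum matching rate is r = 1.3208 − 1 = 0.321.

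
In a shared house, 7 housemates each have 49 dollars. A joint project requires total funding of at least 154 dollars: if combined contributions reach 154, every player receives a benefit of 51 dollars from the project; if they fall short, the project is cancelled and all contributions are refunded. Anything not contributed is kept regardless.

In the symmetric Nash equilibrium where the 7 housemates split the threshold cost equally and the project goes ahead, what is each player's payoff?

78 dollars

Equal share of the threshold: 154/7 = 22.
At this profile no one gains by cutting their contribution: any cut drops the total below 154, the project is cancelled, contributions are refunded, and the deviator ends with 49, which is less than 49 − 22 + 51 = 78. Contributing more than 22 just wastes the excess. So contributing exactly 22 is a best response.
Each player's payoff: 49 − 22 + 51 = 78.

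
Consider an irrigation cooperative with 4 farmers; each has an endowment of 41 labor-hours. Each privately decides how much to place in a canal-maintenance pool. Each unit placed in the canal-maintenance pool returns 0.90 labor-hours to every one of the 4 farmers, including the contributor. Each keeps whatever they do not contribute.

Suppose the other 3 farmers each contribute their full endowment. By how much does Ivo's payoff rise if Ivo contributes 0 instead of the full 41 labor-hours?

Switching from a contribution of 41 to 0 lets Ivo keep an extra 41 labor-hours, but lowers the canal-maintenance pool by 41, which costs Ivo their own share of that drop: 0.90 × 41 = 36.90.
Net gain = 41 − 36.90 = 4.10. The private return per contributed unit (0.90) is below 1, so free-riding is indeed the best response regardless of what the others do.

4.10 labor-hours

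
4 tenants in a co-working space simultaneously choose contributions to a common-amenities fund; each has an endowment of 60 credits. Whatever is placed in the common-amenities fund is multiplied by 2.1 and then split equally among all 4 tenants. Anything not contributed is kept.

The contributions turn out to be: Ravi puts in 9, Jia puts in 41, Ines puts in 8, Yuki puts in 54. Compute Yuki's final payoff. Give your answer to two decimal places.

64.80 credits

Total contributed: 9 + 41 + 8 + 54 = 112.
Each receives 2.1 × 112 / 4 = 58.80 from the common-amenities fund.
Yuki keeps 60 − 54 = 6, so Yuki's payoff is 6 + 58.80 = 64.80.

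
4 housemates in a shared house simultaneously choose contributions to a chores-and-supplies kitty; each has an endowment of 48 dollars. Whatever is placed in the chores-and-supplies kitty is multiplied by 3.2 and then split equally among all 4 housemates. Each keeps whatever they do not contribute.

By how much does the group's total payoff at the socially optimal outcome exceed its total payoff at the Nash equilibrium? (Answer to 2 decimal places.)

422.40 dollars

Each contributed unit returns 3.2/4 = 0.8000 to its contributor — below 1 — so contributing 0 is dominant for every player. At the Nash equilibrium everyone keeps their 48, and the group total is 4 × 48 = 192.
Each contributed unit returns 3.200 to the group as a whole (0.8000 to each of 4 players), which exceeds 1, so the social optimum is full contribution: group total = 3.200 × 192 = 614.40.
Efficiency loss = 614.40 − 192 = 422.40.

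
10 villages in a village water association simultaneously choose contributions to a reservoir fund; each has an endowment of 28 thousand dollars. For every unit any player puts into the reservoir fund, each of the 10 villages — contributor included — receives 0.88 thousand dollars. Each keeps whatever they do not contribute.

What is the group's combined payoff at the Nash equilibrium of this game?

The private return per contributed unit is 0.88 < 1, so contributing 0 is dominant for every player. At the Nash equilibrium everyone keeps their 28, and the group total is 10 × 28 = 280.

280.00 thousand dollars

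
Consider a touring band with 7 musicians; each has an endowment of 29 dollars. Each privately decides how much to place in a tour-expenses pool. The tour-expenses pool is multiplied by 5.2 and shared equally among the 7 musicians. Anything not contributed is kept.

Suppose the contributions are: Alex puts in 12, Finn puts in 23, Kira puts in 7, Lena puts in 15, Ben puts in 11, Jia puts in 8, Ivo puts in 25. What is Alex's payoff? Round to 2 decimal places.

92.03 dollars

Total contributed: 12 + 23 + 7 + 15 + 11 + 8 + 25 = 101.
Each receives 5.2 × 101 / 7 = 75.03 from the tour-expenses pool.
Alex keeps 29 − 12 = 17, so Alex's payoff is 17 + 75.03 = 92.03.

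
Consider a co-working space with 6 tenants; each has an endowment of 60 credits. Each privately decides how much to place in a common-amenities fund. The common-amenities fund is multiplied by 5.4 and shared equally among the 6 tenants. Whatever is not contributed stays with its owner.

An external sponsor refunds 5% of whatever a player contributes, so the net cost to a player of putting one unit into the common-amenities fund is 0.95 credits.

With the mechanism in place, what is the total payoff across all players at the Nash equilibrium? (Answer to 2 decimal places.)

With the mechanism, a contributed unit returns (5.4/6) / 0.95 = 0.9474 per unit of net cost — still below 1 — so contributing 0 remains dominant for every player.
At the Nash equilibrium no one contributes; group total payoff = 6 × 60 = 360.

360.00 credits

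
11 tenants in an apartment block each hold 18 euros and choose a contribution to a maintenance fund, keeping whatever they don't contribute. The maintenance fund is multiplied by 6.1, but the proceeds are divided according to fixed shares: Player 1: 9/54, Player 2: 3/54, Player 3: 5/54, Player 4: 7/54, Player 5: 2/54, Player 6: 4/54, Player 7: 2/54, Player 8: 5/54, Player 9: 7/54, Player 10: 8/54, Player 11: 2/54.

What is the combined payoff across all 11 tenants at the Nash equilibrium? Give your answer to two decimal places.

289.80 euros

For player j, contributing a unit is worthwhile iff 6.1 × (j's share) ≥ 1, i.e. iff j's share is at least 0.1639.
Player 1 alone (share 9/54) is above the threshold, contributing 18; the remaining 10 contribute 0. Total contributed: 18.
The maintenance fund pays out 6.1 × 18 = 109.80 in total (split across the unequal shares, but the aggregate is all that matters for the group sum).
The 10 free-riders keep 18 each, adding 180. Group total = 180 + 109.80 = 289.80.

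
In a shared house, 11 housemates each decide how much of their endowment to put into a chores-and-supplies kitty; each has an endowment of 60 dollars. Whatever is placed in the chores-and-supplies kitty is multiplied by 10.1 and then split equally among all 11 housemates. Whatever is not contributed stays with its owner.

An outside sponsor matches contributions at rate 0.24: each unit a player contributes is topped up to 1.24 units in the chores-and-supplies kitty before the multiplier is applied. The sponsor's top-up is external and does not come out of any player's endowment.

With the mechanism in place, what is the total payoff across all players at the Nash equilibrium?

8265.84 dollars

The effective private return per unit is now 10.1 × 1.24 / 11 = 1.1385 > 1, so every player's dominant strategy flips to full contribution.
At the Nash equilibrium everyone contributes 60. Group total payoff = 10.1 × 1.24 × 660 = 8265.84.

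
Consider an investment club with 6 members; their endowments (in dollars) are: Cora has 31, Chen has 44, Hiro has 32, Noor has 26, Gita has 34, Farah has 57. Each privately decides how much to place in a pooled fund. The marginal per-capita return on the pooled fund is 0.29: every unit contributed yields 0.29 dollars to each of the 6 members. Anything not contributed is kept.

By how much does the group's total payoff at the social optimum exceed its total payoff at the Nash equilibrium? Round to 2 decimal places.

165.76 dollars

The private return per contributed unit is 0.29 < 1 for everyone, so the Nash equilibrium is zero contribution and the group total is Σ E_j = 31 + 44 + 32 + 26 + 34 + 57 = 224.
Each contributed unit returns 1.740 to the group, so the social optimum is full contribution by everyone: group total = 1.740 × 224 = 389.76.
Efficiency loss = (1.740 − 1) × 224 = 165.76.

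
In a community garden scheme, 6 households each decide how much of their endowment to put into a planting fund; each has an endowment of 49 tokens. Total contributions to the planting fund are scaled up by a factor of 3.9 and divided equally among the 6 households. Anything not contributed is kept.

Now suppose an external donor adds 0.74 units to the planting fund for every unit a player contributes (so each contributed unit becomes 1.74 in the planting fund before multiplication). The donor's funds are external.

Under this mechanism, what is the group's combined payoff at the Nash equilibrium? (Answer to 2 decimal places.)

1995.08 tokens

Under the mechanism each unit contributed yields 3.9 × 1.74 / 6 = 1.1310 back to its contributor per unit of net cost, which exceeds 1, making full contribution the dominant choice for everyone.
So the Nash equilibrium is full contribution by all 6; the group earns 3.9 × 1.74 × 294 = 1995.08.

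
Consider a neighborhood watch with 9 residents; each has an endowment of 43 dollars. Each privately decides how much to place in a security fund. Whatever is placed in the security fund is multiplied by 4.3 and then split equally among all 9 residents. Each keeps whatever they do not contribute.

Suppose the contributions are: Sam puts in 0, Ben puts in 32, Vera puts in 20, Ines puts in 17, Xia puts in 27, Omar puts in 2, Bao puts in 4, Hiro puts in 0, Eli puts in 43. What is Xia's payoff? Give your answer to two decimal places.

Total contributed: 0 + 32 + 20 + 17 + 27 + 2 + 4 + 0 + 43 = 145.
Each receives 4.3 × 145 / 9 = 69.28 from the security fund.
Xia keeps 43 − 27 = 16, so Xia's payoff is 16 + 69.28 = 85.28.

85.28 dollars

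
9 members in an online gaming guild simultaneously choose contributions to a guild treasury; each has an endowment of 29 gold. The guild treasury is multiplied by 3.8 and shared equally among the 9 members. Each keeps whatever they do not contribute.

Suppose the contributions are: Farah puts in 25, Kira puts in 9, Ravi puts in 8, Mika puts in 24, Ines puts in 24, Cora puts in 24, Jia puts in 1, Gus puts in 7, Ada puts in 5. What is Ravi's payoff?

74.62 gold

Total contributed: 25 + 9 + 8 + 24 + 24 + 24 + 1 + 7 + 5 = 127.
Each receives 3.8 × 127 / 9 = 53.62 from the guild treasury.
Ravi keeps 29 − 8 = 21, so Ravi's payoff is 21 + 53.62 = 74.62.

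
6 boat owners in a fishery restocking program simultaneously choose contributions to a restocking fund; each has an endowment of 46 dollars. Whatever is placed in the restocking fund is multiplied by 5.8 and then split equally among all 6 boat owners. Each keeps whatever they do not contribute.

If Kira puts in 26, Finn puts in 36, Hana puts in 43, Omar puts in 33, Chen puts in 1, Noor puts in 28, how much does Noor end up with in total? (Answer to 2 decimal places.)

179.43 dollars

Total contributed: 26 + 36 + 43 + 33 + 1 + 28 = 167.
Each receives 5.8 × 167 / 6 = 161.43 from the restocking fund.
Noor keeps 46 − 28 = 18, so Noor's payoff is 18 + 161.43 = 179.43.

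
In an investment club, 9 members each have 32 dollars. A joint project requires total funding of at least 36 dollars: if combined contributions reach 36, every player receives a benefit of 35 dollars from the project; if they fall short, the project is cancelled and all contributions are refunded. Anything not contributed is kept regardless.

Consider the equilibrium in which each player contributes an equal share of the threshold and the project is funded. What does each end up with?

63 dollars

Equal share of the threshold: 36/9 = 4.
At this profile no one gains by cutting their contribution: any cut drops the total below 36, the project is cancelled, contributions are refunded, and the deviator ends with 32, which is less than 32 − 4 + 35 = 63. Contributing more than 4 just wastes the excess. So contributing exactly 4 is a best response.
Each player's payoff: 32 − 4 + 35 = 63.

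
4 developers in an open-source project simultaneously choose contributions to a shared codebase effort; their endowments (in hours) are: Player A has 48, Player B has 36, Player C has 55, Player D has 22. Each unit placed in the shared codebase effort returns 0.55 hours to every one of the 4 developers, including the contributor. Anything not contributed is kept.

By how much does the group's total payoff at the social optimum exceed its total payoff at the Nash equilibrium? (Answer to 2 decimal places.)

193.20 hours

The private return per contributed unit is 0.55 < 1 for everyone, so the Nash equilibrium is zero contribution and the group total is Σ E_j = 48 + 36 + 55 + 22 = 161.
Each contributed unit returns 2.200 to the group, so the social optimum is full contribution by everyone: group total = 2.200 × 161 = 354.20.
Efficiency loss = (2.200 − 1) × 161 = 193.20.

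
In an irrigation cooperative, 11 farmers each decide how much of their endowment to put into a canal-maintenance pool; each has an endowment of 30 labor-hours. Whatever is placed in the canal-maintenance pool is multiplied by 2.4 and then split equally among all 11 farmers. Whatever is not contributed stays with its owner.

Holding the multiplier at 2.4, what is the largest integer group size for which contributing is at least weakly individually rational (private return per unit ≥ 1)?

2

Private return per unit is 2.4/(group size), which is ≥ 1 whenever the group size is ≤ 2.4.
The largest such integer is 2.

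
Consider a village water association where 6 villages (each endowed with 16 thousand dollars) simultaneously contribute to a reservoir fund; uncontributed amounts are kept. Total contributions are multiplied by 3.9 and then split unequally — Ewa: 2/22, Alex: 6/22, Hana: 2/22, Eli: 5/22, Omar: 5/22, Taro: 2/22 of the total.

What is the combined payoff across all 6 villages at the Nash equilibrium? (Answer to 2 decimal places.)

142.40 thousand dollars

For player j, contributing a unit is worthwhile iff 3.9 × (j's share) ≥ 1, i.e. iff j's share is at least 0.2564.
Only Alex (6/22) clears that bar, contributing 16; the remaining 5 contribute 0. Total contributed: 16.
The reservoir fund pays out 3.9 × 16 = 62.40 in total (split across the unequal shares, but the aggregate is all that matters for the group sum).
The 5 free-riders keep 16 each, adding 80. Group total = 80 + 62.40 = 142.40.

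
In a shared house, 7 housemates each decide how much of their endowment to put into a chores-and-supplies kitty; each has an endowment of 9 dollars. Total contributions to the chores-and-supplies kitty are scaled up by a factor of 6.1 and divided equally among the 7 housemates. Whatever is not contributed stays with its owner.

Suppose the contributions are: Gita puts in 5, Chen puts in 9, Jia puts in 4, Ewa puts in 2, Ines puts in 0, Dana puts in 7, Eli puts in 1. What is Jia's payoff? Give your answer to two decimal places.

29.40 dollars

Total contributed: 5 + 9 + 4 + 2 + 0 + 7 + 1 = 28.
Each receives 6.1 × 28 / 7 = 24.40 from the chores-and-supplies kitty.
Jia keeps 9 − 4 = 5, so Jia's payoff is 5 + 24.40 = 29.40.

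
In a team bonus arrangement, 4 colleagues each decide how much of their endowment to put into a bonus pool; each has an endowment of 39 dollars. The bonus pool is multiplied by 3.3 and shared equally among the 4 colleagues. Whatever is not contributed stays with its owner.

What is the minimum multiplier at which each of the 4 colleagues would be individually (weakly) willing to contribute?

A contributed unit returns (multiplier)/4 to its contributor.
This reaches 1 exactly when the multiplier is 4.

4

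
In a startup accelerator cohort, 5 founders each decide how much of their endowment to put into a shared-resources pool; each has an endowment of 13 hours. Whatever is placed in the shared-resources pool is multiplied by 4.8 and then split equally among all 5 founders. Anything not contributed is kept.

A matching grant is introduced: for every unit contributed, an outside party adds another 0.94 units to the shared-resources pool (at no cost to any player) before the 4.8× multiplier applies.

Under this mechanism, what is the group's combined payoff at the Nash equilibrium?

605.28 hours

With the mechanism, a contributed unit returns 4.8 × 1.94 / 5 = 1.8624 per unit of net cost to the contributor — now above 1 — so contributing fully is weakly dominant for every player.
So the Nash equilibrium is full contribution by all 5; the group earns 4.8 × 1.94 × 65 = 605.28.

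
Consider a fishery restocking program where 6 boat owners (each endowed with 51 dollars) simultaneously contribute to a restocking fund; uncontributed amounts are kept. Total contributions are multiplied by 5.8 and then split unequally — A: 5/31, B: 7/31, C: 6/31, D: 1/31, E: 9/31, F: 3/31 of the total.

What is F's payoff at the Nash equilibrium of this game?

136.88 dollars

For player j, contributing a unit is worthwhile iff 5.8 × (j's share) ≥ 1, i.e. iff j's share is at least 0.1724.
The shares above 0.1724 belong to B, C and E, contributing 51 each; the remaining 3 contribute 0. Total contributed: 153.
F keeps 51 and receives 5.8 × 153 × 3/31 = 85.88 from the restocking fund, for a payoff of 136.88.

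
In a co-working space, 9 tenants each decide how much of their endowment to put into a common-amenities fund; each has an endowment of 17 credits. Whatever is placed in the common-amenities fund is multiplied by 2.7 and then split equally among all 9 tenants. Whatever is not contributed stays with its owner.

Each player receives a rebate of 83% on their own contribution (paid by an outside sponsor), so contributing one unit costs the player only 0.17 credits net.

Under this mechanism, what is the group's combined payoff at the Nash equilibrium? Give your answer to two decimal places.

The effective private return per unit is now (2.7/9) / 0.17 = 1.7647 > 1, so every player's dominant strategy flips to full contribution.
So the Nash equilibrium is full contribution by all 9; the group earns 9 × (17 × 0.83 + 2.7 × 17) = 540.09.

540.09 credits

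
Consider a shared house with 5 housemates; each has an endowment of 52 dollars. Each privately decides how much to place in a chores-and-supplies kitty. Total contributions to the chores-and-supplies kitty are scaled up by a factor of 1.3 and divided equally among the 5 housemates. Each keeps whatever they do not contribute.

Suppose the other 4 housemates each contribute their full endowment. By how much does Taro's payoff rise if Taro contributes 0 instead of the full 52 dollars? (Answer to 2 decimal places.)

Switching from a contribution of 52 to 0 lets Taro keep an extra 52 dollars, but lowers the chores-and-supplies kitty by 52, which costs Taro their own share of that drop: 1.3/5 × 52 = 13.52.
Net gain = 52 − 13.52 = 38.48. The private return per contributed unit (0.2600) is below 1, so free-riding is indeed the best response regardless of what the others do.

38.48 dollars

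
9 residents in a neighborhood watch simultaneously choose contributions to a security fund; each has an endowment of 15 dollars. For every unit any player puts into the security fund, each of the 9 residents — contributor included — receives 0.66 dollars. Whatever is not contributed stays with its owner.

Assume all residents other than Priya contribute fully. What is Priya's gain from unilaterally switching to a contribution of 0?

Switching from a contribution of 15 to 0 lets Priya keep an extra 15 dollars, but lowers the security fund by 15, which costs Priya their own share of that drop: 0.66 × 15 = 9.90.
Net gain = 15 − 9.90 = 5.10. The private return per contributed unit (0.66) is below 1, so free-riding is indeed the best response regardless of what the others do.

5.10 dollars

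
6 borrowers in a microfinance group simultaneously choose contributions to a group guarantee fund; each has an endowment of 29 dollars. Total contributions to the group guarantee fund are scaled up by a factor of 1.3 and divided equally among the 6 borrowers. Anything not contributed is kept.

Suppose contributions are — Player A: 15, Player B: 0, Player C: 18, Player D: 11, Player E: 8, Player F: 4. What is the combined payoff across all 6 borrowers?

190.80 dollars

Total contributed: 15 + 0 + 18 + 11 + 8 + 4 = 56; total kept: 6 × 29 − 56 = 118.
The group guarantee fund pays out 1.3 × 56 = 72.80 in aggregate.
Group total = 118 + 72.80 = 190.80.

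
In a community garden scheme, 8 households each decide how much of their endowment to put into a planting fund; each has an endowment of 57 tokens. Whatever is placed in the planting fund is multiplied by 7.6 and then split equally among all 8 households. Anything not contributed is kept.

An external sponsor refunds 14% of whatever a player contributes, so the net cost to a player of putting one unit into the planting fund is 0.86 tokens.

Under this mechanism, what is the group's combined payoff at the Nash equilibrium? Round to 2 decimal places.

The effective private return per unit is now (7.6/8) / 0.86 = 1.1047 > 1, so every player's dominant strategy flips to full contribution.
At the Nash equilibrium everyone contributes 57. Group total payoff = 8 × (57 × 0.14 + 7.6 × 57) = 3529.44.

3529.44 tokens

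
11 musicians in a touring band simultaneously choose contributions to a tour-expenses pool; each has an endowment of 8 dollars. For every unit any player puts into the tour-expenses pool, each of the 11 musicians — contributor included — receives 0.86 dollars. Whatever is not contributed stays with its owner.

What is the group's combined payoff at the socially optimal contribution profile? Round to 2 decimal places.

832.48 dollars

Each contributed unit returns 9.460 to the group as a whole (0.86 to each of 11 players), which exceeds 1, so the social optimum is full contribution: group total = 9.460 × 88 = 832.48.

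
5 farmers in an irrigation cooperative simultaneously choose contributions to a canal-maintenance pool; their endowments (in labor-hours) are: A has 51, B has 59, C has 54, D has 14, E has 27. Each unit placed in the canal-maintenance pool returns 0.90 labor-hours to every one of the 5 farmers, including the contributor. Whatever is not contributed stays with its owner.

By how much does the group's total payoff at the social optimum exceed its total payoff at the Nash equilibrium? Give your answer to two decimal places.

The private return per contributed unit is 0.90 < 1 for everyone, so the Nash equilibrium is zero contribution and the group total is Σ E_j = 51 + 59 + 54 + 14 + 27 = 205.
Each contributed unit returns 4.500 to the group, so the social optimum is full contribution by everyone: group total = 4.500 × 205 = 922.50.
Efficiency loss = (4.500 − 1) × 205 = 717.50.

717.50 labor-hours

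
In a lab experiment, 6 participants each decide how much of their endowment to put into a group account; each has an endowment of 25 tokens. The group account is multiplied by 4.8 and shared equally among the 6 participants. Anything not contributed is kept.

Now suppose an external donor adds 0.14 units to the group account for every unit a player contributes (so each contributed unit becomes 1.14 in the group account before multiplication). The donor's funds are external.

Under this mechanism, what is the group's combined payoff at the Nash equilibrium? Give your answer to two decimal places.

Even with the mechanism, each unit contributed returns only 4.8 × 1.14 / 6 = 0.9120 per unit of net cost, so contributing nothing is still dominant.
At the Nash equilibrium no one contributes; group total payoff = 6 × 25 = 150.

150.00 tokens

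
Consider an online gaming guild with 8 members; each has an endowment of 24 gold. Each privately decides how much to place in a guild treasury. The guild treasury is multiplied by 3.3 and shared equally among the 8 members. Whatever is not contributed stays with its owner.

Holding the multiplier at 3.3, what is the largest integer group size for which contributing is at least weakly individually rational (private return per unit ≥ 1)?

Private return per unit is 3.3/(group size), which is ≥ 1 whenever the group size is ≤ 3.3.
The largest such integer is 3.

3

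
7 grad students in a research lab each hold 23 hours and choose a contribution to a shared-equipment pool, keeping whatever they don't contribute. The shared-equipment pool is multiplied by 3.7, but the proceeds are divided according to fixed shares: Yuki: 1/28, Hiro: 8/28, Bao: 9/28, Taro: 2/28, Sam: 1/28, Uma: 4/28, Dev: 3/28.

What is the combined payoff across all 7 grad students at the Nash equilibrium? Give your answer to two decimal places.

Each unit j contributes comes back to j as 3.7 × (j's share), so j prefers to contribute only if that share exceeds 1/3.7 = 0.2703; otherwise keeping the unit dominates.
Hiro and Bao clear that bar, contributing 23 each; the remaining 5 contribute 0. Total contributed: 46.
The shared-equipment pool pays out 3.7 × 46 = 170.20 in total (split across the unequal shares, but the aggregate is all that matters for the group sum).
The 5 free-riders keep 23 each, adding 115. Group total = 115 + 170.20 = 285.20.

285.20 hours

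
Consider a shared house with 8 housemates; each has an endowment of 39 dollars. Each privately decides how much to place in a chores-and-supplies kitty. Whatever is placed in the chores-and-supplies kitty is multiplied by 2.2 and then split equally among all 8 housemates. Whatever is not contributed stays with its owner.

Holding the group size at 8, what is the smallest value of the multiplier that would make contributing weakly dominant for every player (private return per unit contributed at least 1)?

8

A contributed unit returns (multiplier)/8 to its contributor.
This reaches 1 exactly when the multiplier is 8.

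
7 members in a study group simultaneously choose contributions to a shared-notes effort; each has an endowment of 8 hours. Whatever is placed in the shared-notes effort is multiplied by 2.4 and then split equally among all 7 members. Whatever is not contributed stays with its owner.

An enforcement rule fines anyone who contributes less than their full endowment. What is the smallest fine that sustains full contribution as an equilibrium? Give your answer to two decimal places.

5.26 hours

Given the others contribute fully, the best deviation is to contribute 0 (any partial contribution still incurs the fine and gives up units whose private return 0.3429 is below 1).
Deviating from 8 to 0 saves 8 hours but forfeits the deviator's share of the drop in the shared-notes effort: 2.4/7 × 8 = 2.74.
So the deviation gain is 8 − 2.74 = 5.26, and the fine must be at least 5.26 hours to wipe it out.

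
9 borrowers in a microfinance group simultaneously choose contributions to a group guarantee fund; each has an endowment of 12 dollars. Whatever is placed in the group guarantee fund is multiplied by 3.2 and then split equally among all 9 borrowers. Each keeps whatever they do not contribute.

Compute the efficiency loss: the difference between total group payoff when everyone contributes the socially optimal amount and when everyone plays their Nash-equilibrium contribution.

237.60 dollars

Each contributed unit returns 3.2/9 = 0.3556 to its contributor — below 1 — so contributing 0 is dominant for every player. At the Nash equilibrium everyone keeps their 12, and the group total is 9 × 12 = 108.
Each contributed unit returns 3.200 to the group as a whole (0.3556 to each of 9 players), which exceeds 1, so the social optimum is full contribution: group total = 3.200 × 108 = 345.60.
Efficiency loss = 345.60 − 108 = 237.60.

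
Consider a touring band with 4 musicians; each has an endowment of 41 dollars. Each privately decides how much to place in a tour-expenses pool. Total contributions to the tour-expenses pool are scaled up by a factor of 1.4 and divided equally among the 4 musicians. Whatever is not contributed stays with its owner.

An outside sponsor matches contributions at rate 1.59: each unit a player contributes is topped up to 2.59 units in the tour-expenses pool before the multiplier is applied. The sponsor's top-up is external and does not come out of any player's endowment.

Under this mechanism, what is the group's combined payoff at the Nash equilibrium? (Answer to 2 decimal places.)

With the mechanism, a contributed unit returns 1.4 × 2.59 / 4 = 0.9065 per unit of net cost — still below 1 — so contributing 0 remains dominant for every player.
Everyone keeps their endowment and the group total is 4 × 41 = 164.

164.00 dollars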